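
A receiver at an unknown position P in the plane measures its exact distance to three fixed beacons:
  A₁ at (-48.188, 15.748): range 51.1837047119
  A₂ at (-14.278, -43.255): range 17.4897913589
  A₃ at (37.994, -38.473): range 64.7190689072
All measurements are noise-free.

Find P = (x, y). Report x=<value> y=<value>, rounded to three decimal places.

eq1: (x + 48.188)² + (y − 15.748)² = 51.1837047119²
eq2: (x + 14.278)² + (y + 43.255)² = 17.4897913589²
eq3: (x − 37.994)² + (y + 38.473)² = 64.7190689072²
eq1−eq2, eq1−eq3 (x²,y² cancel):
  67.820·x − 118.006·y = 1818.652287
  172.364·x − 108.442·y = -1215.153335
det = 67.820·-108.442 − -118.006·172.364 = 12985.449744
x = (1818.652287·-108.442 − -118.006·-1215.153335) / 12985.449744 = -26.230410
y = (67.820·-1215.153335 − 1818.652287·172.364) / 12985.449744 = -30.486575

x=-26.230 y=-30.487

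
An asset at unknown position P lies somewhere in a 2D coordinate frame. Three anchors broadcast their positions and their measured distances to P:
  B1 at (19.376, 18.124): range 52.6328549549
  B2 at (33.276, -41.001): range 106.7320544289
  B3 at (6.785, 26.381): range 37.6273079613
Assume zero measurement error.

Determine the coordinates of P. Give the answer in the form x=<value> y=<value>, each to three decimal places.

eq1: (x − 19.376)² + (y − 18.124)² = 52.6328549549²
eq2: (x − 33.276)² + (y + 41.001)² = 106.7320544289²
eq3: (x − 6.785)² + (y − 26.381)² = 37.6273079613²
eq3−eq1, eq3−eq2 (x²,y² cancel):
  25.182·x − 16.514·y = -1392.487750
  52.982·x − 134.764·y = -7929.536347
det = 25.182·-134.764 − -16.514·52.982 = -2518.682300
x = (-1392.487750·-134.764 − -16.514·-7929.536347) / -2518.682300 = -22.515287
y = (25.182·-7929.536347 − -1392.487750·52.982) / -2518.682300 = 49.988360

x=-22.515 y=49.988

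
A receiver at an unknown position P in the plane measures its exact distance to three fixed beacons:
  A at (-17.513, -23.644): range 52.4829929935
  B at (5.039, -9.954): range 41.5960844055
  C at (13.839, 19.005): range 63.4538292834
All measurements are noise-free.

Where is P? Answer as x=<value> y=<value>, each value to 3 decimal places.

x=31.699 y=-41.884

eq1: (x + 17.513)² + (y + 23.644)² = 52.4829929935²
eq2: (x − 5.039)² + (y + 9.954)² = 41.5960844055²
eq3: (x − 13.839)² + (y − 19.005)² = 63.4538292834²
eq3−eq2, eq3−eq1 (x²,y² cancel):
  -17.600·x − 57.918·y = 1867.919904
  -62.704·x − 85.298·y = 1584.959856
det = -17.600·-85.298 − -57.918·-62.704 = -2130.445472
x = (1867.919904·-85.298 − -57.918·1584.959856) / -2130.445472 = 31.698594
y = (-17.600·1584.959856 − 1867.919904·-62.704) / -2130.445472 = -41.883614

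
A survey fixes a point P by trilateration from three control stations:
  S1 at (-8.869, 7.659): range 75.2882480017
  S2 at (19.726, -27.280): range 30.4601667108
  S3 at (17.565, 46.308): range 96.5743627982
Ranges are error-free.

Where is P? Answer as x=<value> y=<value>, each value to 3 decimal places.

x=43.081 y=-46.835

eq1: (x + 8.869)² + (y − 7.659)² = 75.2882480017²
eq2: (x − 19.726)² + (y + 27.280)² = 30.4601667108²
eq3: (x − 17.565)² + (y − 46.308)² = 96.5743627982²
eq2−eq3, eq2−eq1 (x²,y² cancel):
  -4.322·x + 147.176·y = -7079.139181
  -57.190·x + 69.878·y = -5736.492565
det = -4.322·69.878 − 147.176·-57.190 = 8114.982724
x = (-7079.139181·69.878 − 147.176·-5736.492565) / 8114.982724 = 43.080553
y = (-4.322·-5736.492565 − -7079.139181·-57.190) / 8114.982724 = -46.834708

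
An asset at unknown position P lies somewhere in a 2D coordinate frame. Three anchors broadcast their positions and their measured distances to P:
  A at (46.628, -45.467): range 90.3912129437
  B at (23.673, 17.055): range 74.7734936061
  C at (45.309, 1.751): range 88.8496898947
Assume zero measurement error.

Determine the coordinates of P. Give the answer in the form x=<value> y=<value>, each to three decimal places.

eq1: (x − 46.628)² + (y + 45.467)² = 90.3912129437²
eq2: (x − 23.673)² + (y − 17.055)² = 74.7734936061²
eq3: (x − 45.309)² + (y − 1.751)² = 88.8496898947²
eq3−eq1, eq3−eq2 (x²,y² cancel):
  2.638·x − 94.436·y = 1909.143008
  -43.272·x + 30.608·y = 1098.504520
det = 2.638·30.608 − -94.436·-43.272 = -4005.690688
x = (1909.143008·30.608 − -94.436·1098.504520) / -4005.690688 = -40.485758
y = (2.638·1098.504520 − 1909.143008·-43.272) / -4005.690688 = -21.347203

x=-40.486 y=-21.347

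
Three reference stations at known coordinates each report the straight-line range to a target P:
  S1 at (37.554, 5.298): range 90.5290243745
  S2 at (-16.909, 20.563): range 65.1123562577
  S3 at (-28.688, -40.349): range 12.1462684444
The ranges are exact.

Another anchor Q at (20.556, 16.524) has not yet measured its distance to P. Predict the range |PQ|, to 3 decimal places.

eq1: (x − 37.554)² + (y − 5.298)² = 90.5290243745²
eq2: (x + 16.909)² + (y − 20.563)² = 65.1123562577²
eq3: (x + 28.688)² + (y + 40.349)² = 12.1462684444²
eq2−eq1, eq2−eq3 (x²,y² cancel):
  108.926·x − 30.530·y = -3226.264847
  -23.558·x − 121.824·y = 5834.378995
det = 108.926·-121.824 − -30.530·-23.558 = -13989.026764
x = (-3226.264847·-121.824 − -30.530·5834.378995) / -13989.026764 = -40.829151
y = (108.926·5834.378995 − -3226.264847·-23.558) / -13989.026764 = -39.996436
|P − Q| = √((-40.829151 − 20.556)² + (-39.996436 − 16.524)²) = 83.442773

83.443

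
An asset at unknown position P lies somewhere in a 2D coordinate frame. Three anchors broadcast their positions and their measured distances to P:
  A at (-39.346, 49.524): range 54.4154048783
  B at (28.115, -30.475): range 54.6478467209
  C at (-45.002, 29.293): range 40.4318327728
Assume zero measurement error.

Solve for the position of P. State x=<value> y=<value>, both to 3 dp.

eq1: (x + 39.346)² + (y − 49.524)² = 54.4154048783²
eq2: (x − 28.115)² + (y + 30.475)² = 54.6478467209²
eq3: (x + 45.002)² + (y − 29.293)² = 40.4318327728²
eq3−eq2, eq3−eq1 (x²,y² cancel):
  146.234·x − 119.536·y = -2515.735053
  11.312·x + 40.462·y = -208.828748
det = 146.234·40.462 − -119.536·11.312 = 7269.111340
x = (-2515.735053·40.462 − -119.536·-208.828748) / 7269.111340 = -17.437376
y = (146.234·-208.828748 − -2515.735053·11.312) / 7269.111340 = -0.286124

x=-17.437 y=-0.286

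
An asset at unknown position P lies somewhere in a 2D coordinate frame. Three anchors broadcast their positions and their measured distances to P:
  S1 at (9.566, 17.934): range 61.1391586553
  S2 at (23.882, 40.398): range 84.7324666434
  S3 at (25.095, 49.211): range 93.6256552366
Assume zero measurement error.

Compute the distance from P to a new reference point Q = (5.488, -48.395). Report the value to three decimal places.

eq1: (x − 9.566)² + (y − 17.934)² = 61.1391586553²
eq2: (x − 23.882)² + (y − 40.398)² = 84.7324666434²
eq3: (x − 25.095)² + (y − 49.211)² = 93.6256552366²
eq1−eq2, eq1−eq3 (x²,y² cancel):
  28.632·x + 44.928·y = -1652.382566
  31.058·x + 62.554·y = -2389.421763
det = 28.632·62.554 − 44.928·31.058 = 395.672304
x = (-1652.382566·62.554 − 44.928·-2389.421763) / 395.672304 = 10.081074
y = (28.632·-2389.421763 − -1652.382566·31.058) / 395.672304 = -43.202989
|P − Q| = √((10.081074 − 5.488)² + (-43.202989 − -48.395)²) = 6.932050

6.932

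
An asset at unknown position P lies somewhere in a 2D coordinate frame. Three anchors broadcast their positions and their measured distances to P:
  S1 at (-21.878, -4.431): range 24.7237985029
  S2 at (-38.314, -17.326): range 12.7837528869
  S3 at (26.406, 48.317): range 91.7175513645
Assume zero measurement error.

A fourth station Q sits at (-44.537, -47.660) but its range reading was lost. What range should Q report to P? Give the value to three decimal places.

40.265

eq1: (x + 21.878)² + (y + 4.431)² = 24.7237985029²
eq2: (x + 38.314)² + (y + 17.326)² = 12.7837528869²
eq3: (x − 26.406)² + (y − 48.317)² = 91.7175513645²
eq2−eq3, eq2−eq1 (x²,y² cancel):
  129.440·x + 131.286·y = -6985.028437
  32.872·x + 25.790·y = -1717.714102
det = 129.440·25.790 − 131.286·32.872 = -977.375792
x = (-6985.028437·25.790 − 131.286·-1717.714102) / -977.375792 = -46.418103
y = (129.440·-1717.714102 − -6985.028437·32.872) / -977.375792 = -7.439249
|P − Q| = √((-46.418103 − -44.537)² + (-7.439249 − -47.660)²) = 40.264716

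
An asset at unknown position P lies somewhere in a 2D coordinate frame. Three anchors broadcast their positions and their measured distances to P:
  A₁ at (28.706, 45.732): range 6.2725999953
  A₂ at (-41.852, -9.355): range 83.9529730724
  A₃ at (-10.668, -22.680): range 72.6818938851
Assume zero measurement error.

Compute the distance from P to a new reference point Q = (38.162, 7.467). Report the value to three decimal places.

34.791

eq1: (x − 28.706)² + (y − 45.732)² = 6.2725999953²
eq2: (x + 41.852)² + (y + 9.355)² = 83.9529730724²
eq3: (x + 10.668)² + (y + 22.680)² = 72.6818938851²
eq2−eq1, eq2−eq3 (x²,y² cancel):
  141.116·x + 110.174·y = 8085.100508
  62.368·x − 26.650·y = 554.526684
det = 141.116·-26.650 − 110.174·62.368 = -10632.073432
x = (8085.100508·-26.650 − 110.174·554.526684) / -10632.073432 = 26.012081
y = (141.116·554.526684 − 8085.100508·62.368) / -10632.073432 = 40.067346
|P − Q| = √((26.012081 − 38.162)² + (40.067346 − 7.467)²) = 34.790848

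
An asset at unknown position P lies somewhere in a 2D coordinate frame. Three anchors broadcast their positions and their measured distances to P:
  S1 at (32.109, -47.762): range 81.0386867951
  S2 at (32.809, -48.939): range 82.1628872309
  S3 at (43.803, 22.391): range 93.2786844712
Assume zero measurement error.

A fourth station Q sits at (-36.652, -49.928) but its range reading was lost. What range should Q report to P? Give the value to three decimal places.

eq1: (x − 32.109)² + (y + 47.762)² = 81.0386867951²
eq2: (x − 32.809)² + (y + 48.939)² = 82.1628872309²
eq3: (x − 43.803)² + (y − 22.391)² = 93.2786844712²
eq2−eq3, eq2−eq1 (x²,y² cancel):
  21.988·x + 142.660·y = -3001.569451
  -1.400·x + 2.354·y = 24.211604
det = 21.988·2.354 − 142.660·-1.400 = 251.483752
x = (-3001.569451·2.354 − 142.660·24.211604) / 251.483752 = -41.830622
y = (21.988·24.211604 − -3001.569451·-1.400) / 251.483752 = -14.592722
|P − Q| = √((-41.830622 − -36.652)² + (-14.592722 − -49.928)²) = 35.712743

35.713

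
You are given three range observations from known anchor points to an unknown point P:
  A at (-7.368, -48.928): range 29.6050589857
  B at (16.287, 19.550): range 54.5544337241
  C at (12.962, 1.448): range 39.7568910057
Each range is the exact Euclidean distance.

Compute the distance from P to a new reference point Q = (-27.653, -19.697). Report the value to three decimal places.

8.645

eq1: (x + 7.368)² + (y + 48.928)² = 29.6050589857²
eq2: (x − 16.287)² + (y − 19.550)² = 54.5544337241²
eq3: (x − 12.962)² + (y − 1.448)² = 39.7568910057²
eq1−eq3, eq1−eq2 (x²,y² cancel):
  40.660·x + 100.752·y = -2982.277325
  47.310·x + 136.956·y = -3900.494460
det = 40.660·136.956 − 100.752·47.310 = 802.053840
x = (-2982.277325·136.956 − 100.752·-3900.494460) / 802.053840 = -19.273214
y = (40.660·-3900.494460 − -2982.277325·47.310) / 802.053840 = -21.822182
|P − Q| = √((-19.273214 − -27.653)² + (-21.822182 − -19.697)²) = 8.645068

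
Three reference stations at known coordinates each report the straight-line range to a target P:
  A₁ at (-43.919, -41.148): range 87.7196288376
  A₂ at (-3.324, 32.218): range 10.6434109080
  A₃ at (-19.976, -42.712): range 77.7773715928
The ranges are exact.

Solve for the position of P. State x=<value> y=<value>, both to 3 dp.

x=7.125 y=30.191

eq1: (x + 43.919)² + (y + 41.148)² = 87.7196288376²
eq2: (x + 3.324)² + (y − 32.218)² = 10.6434109080²
eq3: (x + 19.976)² + (y + 42.712)² = 77.7773715928²
eq1−eq2, eq1−eq3 (x²,y² cancel):
  81.190·x + 146.732·y = 5008.463123
  47.886·x − 3.128·y = 246.732807
det = 81.190·-3.128 − 146.732·47.886 = -7280.370872
x = (5008.463123·-3.128 − 146.732·246.732807) / -7280.370872 = 7.124647
y = (81.190·246.732807 − 5008.463123·47.886) / -7280.370872 = 30.191186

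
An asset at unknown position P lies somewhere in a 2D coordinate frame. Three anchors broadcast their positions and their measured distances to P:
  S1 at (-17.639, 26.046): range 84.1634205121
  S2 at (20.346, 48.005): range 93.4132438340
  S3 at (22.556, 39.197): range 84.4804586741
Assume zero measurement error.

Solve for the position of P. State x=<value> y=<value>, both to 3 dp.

x=27.240 y=-45.154

eq1: (x + 17.639)² + (y − 26.046)² = 84.1634205121²
eq2: (x − 20.346)² + (y − 48.005)² = 93.4132438340²
eq3: (x − 22.556)² + (y − 39.197)² = 84.4804586741²
eq2−eq3, eq2−eq1 (x²,y² cancel):
  4.420·x − 17.616·y = 915.824430
  -75.970·x − 43.918·y = -86.358533
det = 4.420·-43.918 − -17.616·-75.970 = -1532.405080
x = (915.824430·-43.918 − -17.616·-86.358533) / -1532.405080 = 27.239840
y = (4.420·-86.358533 − 915.824430·-75.970) / -1532.405080 = -45.153516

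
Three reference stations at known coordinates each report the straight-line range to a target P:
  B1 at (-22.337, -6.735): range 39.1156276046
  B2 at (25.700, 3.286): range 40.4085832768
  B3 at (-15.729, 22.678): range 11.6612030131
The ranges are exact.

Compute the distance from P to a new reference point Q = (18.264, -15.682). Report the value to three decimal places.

50.437

eq1: (x + 22.337)² + (y + 6.735)² = 39.1156276046²
eq2: (x − 25.700)² + (y − 3.286)² = 40.4085832768²
eq3: (x + 15.729)² + (y − 22.678)² = 11.6612030131²
eq3−eq2, eq3−eq1 (x²,y² cancel):
  82.858·x − 38.784·y = -1587.275276
  -13.216·x − 58.826·y = -1611.439998
det = 82.858·-58.826 − -38.784·-13.216 = -5386.774052
x = (-1587.275276·-58.826 − -38.784·-1611.439998) / -5386.774052 = -5.731625
y = (82.858·-1611.439998 − -1587.275276·-13.216) / -5386.774052 = 28.681011
|P − Q| = √((-5.731625 − 18.264)² + (28.681011 − -15.682)²) = 50.436760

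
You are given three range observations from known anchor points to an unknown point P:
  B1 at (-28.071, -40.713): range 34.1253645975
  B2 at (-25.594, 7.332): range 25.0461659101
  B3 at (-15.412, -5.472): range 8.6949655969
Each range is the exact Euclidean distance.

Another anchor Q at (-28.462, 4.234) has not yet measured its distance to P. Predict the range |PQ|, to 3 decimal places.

eq1: (x + 28.071)² + (y + 40.713)² = 34.1253645975²
eq2: (x + 25.594)² + (y − 7.332)² = 25.0461659101²
eq3: (x + 15.412)² + (y + 5.472)² = 8.6949655969²
eq1−eq3, eq1−eq2 (x²,y² cancel):
  25.318·x + 70.482·y = -1089.118800
  4.954·x + 96.090·y = -1199.488268
det = 25.318·96.090 − 70.482·4.954 = 2083.638792
x = (-1089.118800·96.090 − 70.482·-1199.488268) / 2083.638792 = -9.651910
y = (25.318·-1199.488268 − -1089.118800·4.954) / 2083.638792 = -11.985354
|P − Q| = √((-9.651910 − -28.462)² + (-11.985354 − 4.234)²) = 24.837209

24.837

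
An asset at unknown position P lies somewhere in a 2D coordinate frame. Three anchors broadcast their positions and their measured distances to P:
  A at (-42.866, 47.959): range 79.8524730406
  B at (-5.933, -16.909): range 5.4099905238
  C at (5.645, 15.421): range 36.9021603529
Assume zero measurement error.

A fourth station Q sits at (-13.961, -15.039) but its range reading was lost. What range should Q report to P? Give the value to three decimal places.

13.180

eq1: (x + 42.866)² + (y − 47.959)² = 79.8524730406²
eq2: (x + 5.933)² + (y + 16.909)² = 5.4099905238²
eq3: (x − 5.645)² + (y − 15.421)² = 36.9021603529²
eq2−eq1, eq2−eq3 (x²,y² cancel):
  -73.866·x + 129.736·y = -2530.704586
  23.156·x + 64.660·y = -1383.942945
det = -73.866·64.660 − 129.736·23.156 = -7780.342376
x = (-2530.704586·64.660 − 129.736·-1383.942945) / -7780.342376 = -2.045137
y = (-73.866·-1383.942945 − -2530.704586·23.156) / -7780.342376 = -20.670983
|P − Q| = √((-2.045137 − -13.961)² + (-20.670983 − -15.039)²) = 13.179796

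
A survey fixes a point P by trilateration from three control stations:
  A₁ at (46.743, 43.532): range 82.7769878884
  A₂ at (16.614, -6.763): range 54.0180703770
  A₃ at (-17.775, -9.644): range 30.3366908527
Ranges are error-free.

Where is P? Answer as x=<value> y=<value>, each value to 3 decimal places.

eq1: (x − 46.743)² + (y − 43.532)² = 82.7769878884²
eq2: (x − 16.614)² + (y + 6.763)² = 54.0180703770²
eq3: (x + 17.775)² + (y + 9.644)² = 30.3366908527²
eq1−eq3, eq1−eq2 (x²,y² cancel):
  -129.036·x − 106.352·y = 2260.729200
  -60.258·x − 100.590·y = 175.897889
det = -129.036·-100.590 − -106.352·-60.258 = 6571.172424
x = (2260.729200·-100.590 − -106.352·175.897889) / 6571.172424 = -31.759882
y = (-129.036·175.897889 − 2260.729200·-60.258) / 6571.172424 = 17.276957

x=-31.760 y=17.277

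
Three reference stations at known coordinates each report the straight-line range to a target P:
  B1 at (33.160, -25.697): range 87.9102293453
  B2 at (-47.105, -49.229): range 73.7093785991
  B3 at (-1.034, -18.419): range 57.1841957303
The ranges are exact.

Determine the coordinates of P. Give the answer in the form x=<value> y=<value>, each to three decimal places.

eq1: (x − 33.160)² + (y + 25.697)² = 87.9102293453²
eq2: (x + 47.105)² + (y + 49.229)² = 73.7093785991²
eq3: (x + 1.034)² + (y + 18.419)² = 57.1841957303²
eq2−eq3, eq2−eq1 (x²,y² cancel):
  92.142·x + 61.620·y = -2139.006497
  160.530·x + 47.064·y = -5177.589987
det = 92.142·47.064 − 61.620·160.530 = -5555.287512
x = (-2139.006497·47.064 − 61.620·-5177.589987) / -5555.287512 = -39.309017
y = (92.142·-5177.589987 − -2139.006497·160.530) / -5555.287512 = 24.066942

x=-39.309 y=24.067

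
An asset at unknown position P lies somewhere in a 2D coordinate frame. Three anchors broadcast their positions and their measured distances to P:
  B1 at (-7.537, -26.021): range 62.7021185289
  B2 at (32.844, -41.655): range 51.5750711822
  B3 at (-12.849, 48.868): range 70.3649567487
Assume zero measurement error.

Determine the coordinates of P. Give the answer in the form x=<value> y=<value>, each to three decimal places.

x=44.796 y=8.516

eq1: (x + 7.537)² + (y + 26.021)² = 62.7021185289²
eq2: (x − 32.844)² + (y + 41.655)² = 51.5750711822²
eq3: (x + 12.849)² + (y − 48.868)² = 70.3649567487²
eq3−eq1, eq3−eq2 (x²,y² cancel):
  10.624·x − 149.778·y = -799.607945
  91.386·x − 181.046·y = 2551.928307
det = 10.624·-181.046 − -149.778·91.386 = 11764.179604
x = (-799.607945·-181.046 − -149.778·2551.928307) / 11764.179604 = 44.796030
y = (10.624·2551.928307 − -799.607945·91.386) / 11764.179604 = 8.516077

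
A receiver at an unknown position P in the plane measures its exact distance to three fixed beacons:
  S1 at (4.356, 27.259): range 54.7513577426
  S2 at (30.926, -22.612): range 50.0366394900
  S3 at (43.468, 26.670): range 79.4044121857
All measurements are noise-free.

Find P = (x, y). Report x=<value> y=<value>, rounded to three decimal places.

eq1: (x − 4.356)² + (y − 27.259)² = 54.7513577426²
eq2: (x − 30.926)² + (y + 22.612)² = 50.0366394900²
eq3: (x − 43.468)² + (y − 26.670)² = 79.4044121857²
eq3−eq2, eq3−eq1 (x²,y² cancel):
  -25.084·x − 98.564·y = 2668.359479
  -78.224·x + 1.178·y = 1468.621393
det = -25.084·1.178 − -98.564·-78.224 = -7739.619288
x = (2668.359479·1.178 − -98.564·1468.621393) / -7739.619288 = -19.109018
y = (-25.084·1468.621393 − 2668.359479·-78.224) / -7739.619288 = -22.209213

x=-19.109 y=-22.209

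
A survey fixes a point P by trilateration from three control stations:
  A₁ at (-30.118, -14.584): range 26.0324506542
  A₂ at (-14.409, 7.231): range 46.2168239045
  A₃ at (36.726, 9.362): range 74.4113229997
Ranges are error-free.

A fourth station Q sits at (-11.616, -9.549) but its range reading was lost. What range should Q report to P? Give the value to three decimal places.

eq1: (x + 30.118)² + (y + 14.584)² = 26.0324506542²
eq2: (x + 14.409)² + (y − 7.231)² = 46.2168239045²
eq3: (x − 36.726)² + (y − 9.362)² = 74.4113229997²
eq1−eq3, eq1−eq2 (x²,y² cancel):
  133.688·x + 47.892·y = -4542.697363
  31.418·x + 43.630·y = -2318.186663
det = 133.688·43.630 − 47.892·31.418 = 4328.136584
x = (-4542.697363·43.630 − 47.892·-2318.186663) / 4328.136584 = -20.141529
y = (133.688·-2318.186663 − -4542.697363·31.418) / 4328.136584 = -38.628927
|P − Q| = √((-20.141529 − -11.616)² + (-38.628927 − -9.549)²) = 30.303908

30.304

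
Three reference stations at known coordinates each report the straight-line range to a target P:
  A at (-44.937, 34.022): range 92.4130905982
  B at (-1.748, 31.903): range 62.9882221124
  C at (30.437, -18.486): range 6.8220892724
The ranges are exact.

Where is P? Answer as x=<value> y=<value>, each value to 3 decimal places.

eq1: (x + 44.937)² + (y − 34.022)² = 92.4130905982²
eq2: (x + 1.748)² + (y − 31.903)² = 62.9882221124²
eq3: (x − 30.437)² + (y + 18.486)² = 6.8220892724²
eq2−eq1, eq2−eq3 (x²,y² cancel):
  -86.378·x + 4.238·y = -2416.689649
  64.370·x − 100.778·y = 4168.261475
det = -86.378·-100.778 − 4.238·64.370 = 8432.202024
x = (-2416.689649·-100.778 − 4.238·4168.261475) / 8432.202024 = 26.788264
y = (-86.378·4168.261475 − -2416.689649·64.370) / 8432.202024 = -24.250341

x=26.788 y=-24.250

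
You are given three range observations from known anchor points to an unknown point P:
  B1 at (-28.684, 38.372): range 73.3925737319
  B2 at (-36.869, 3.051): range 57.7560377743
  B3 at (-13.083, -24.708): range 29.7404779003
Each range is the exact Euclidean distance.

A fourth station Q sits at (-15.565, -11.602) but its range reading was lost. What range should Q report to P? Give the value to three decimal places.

32.802

eq1: (x + 28.684)² + (y − 38.372)² = 73.3925737319²
eq2: (x + 36.869)² + (y − 3.051)² = 57.7560377743²
eq3: (x + 13.083)² + (y + 24.708)² = 29.7404779003²
eq2−eq3, eq2−eq1 (x²,y² cancel):
  47.572·x − 55.518·y = 1864.282265
  16.370·x + 70.642·y = -1124.159502
det = 47.572·70.642 − -55.518·16.370 = 4269.410884
x = (1864.282265·70.642 − -55.518·-1124.159502) / 4269.410884 = 16.228361
y = (47.572·-1124.159502 − 1864.282265·16.370) / 4269.410884 = -19.674100
|P − Q| = √((16.228361 − -15.565)² + (-19.674100 − -11.602)²) = 32.802082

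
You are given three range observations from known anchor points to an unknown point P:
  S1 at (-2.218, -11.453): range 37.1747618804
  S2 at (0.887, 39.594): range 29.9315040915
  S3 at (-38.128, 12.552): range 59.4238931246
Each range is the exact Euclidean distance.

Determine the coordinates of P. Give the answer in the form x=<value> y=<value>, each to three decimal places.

eq1: (x + 2.218)² + (y + 11.453)² = 37.1747618804²
eq2: (x − 0.887)² + (y − 39.594)² = 29.9315040915²
eq3: (x + 38.128)² + (y − 12.552)² = 59.4238931246²
eq1−eq2, eq1−eq3 (x²,y² cancel):
  6.210·x + 102.094·y = 1918.448856
  -71.820·x + 48.010·y = -674.029798
det = 6.210·48.010 − 102.094·-71.820 = 7630.533180
x = (1918.448856·48.010 − 102.094·-674.029798) / 7630.533180 = 21.088845
y = (6.210·-674.029798 − 1918.448856·-71.820) / 7630.533180 = 17.508249

x=21.089 y=17.508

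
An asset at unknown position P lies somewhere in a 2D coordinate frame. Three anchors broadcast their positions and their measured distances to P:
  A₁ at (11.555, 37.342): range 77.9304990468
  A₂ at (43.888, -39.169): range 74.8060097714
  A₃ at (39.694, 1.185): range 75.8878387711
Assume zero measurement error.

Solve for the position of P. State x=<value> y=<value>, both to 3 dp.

eq1: (x − 11.555)² + (y − 37.342)² = 77.9304990468²
eq2: (x − 43.888)² + (y + 39.169)² = 74.8060097714²
eq3: (x − 39.694)² + (y − 1.185)² = 75.8878387711²
eq3−eq1, eq3−eq2 (x²,y² cancel):
  -56.278·x + 72.314·y = -363.273480
  8.388·x − 80.708·y = 2046.374219
det = -56.278·-80.708 − 72.314·8.388 = 3935.514992
x = (-363.273480·-80.708 − 72.314·2046.374219) / 3935.514992 = -30.151690
y = (-56.278·2046.374219 − -363.273480·8.388) / 3935.514992 = -28.488955

x=-30.152 y=-28.489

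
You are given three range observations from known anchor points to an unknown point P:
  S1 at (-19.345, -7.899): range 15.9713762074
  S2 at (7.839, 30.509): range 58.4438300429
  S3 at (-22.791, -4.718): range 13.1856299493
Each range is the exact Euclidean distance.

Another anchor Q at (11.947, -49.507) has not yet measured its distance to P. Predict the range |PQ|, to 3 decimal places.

62.260

eq1: (x + 19.345)² + (y + 7.899)² = 15.9713762074²
eq2: (x − 7.839)² + (y − 30.509)² = 58.4438300429²
eq3: (x + 22.791)² + (y + 4.718)² = 13.1856299493²
eq1−eq3, eq1−eq2 (x²,y² cancel):
  -6.892·x + 6.362·y = 186.290000
  54.368·x + 76.816·y = -2604.970636
det = -6.892·76.816 − 6.362·54.368 = -875.305088
x = (186.290000·76.816 − 6.362·-2604.970636) / -875.305088 = -35.282413
y = (-6.892·-2604.970636 − 186.290000·54.368) / -875.305088 = -8.940018
|P − Q| = √((-35.282413 − 11.947)² + (-8.940018 − -49.507)²) = 62.259919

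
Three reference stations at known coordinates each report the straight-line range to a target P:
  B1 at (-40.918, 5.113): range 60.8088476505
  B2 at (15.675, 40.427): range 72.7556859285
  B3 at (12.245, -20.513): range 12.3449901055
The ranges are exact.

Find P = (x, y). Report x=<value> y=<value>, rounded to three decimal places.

eq1: (x + 40.918)² + (y − 5.113)² = 60.8088476505²
eq2: (x − 15.675)² + (y − 40.427)² = 72.7556859285²
eq3: (x − 12.245)² + (y + 20.513)² = 12.3449901055²
eq1−eq2, eq1−eq3 (x²,y² cancel):
  113.186·x + 70.628·y = -1416.051421
  106.326·x − 51.252·y = 2415.614873
det = 113.186·-51.252 − 70.628·106.326 = -13310.601600
x = (-1416.051421·-51.252 − 70.628·2415.614873) / -13310.601600 = 7.365150
y = (113.186·2415.614873 − -1416.051421·106.326) / -13310.601600 = -31.852570

x=7.365 y=-31.853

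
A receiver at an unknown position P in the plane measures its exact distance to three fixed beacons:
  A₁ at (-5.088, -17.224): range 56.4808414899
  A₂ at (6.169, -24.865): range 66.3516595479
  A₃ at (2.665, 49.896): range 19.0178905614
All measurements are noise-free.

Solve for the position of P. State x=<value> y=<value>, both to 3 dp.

x=-12.735 y=38.737

eq1: (x + 5.088)² + (y + 17.224)² = 56.4808414899²
eq2: (x − 6.169)² + (y + 24.865)² = 66.3516595479²
eq3: (x − 2.665)² + (y − 49.896)² = 19.0178905614²
eq1−eq2, eq1−eq3 (x²,y² cancel):
  22.514·x − 15.282·y = -878.686403
  15.506·x + 134.240·y = 5002.564415
det = 22.514·134.240 − -15.282·15.506 = 3259.242052
x = (-878.686403·134.240 − -15.282·5002.564415) / 3259.242052 = -12.734762
y = (22.514·5002.564415 − -878.686403·15.506) / 3259.242052 = 38.736812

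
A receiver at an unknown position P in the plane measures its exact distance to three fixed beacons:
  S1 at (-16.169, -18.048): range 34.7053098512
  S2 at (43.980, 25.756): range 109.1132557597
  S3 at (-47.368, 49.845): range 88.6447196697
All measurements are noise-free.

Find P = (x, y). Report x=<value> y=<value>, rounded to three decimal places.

eq1: (x + 16.169)² + (y + 18.048)² = 34.7053098512²
eq2: (x − 43.980)² + (y − 25.756)² = 109.1132557597²
eq3: (x + 47.368)² + (y − 49.845)² = 88.6447196697²
eq3−eq2, eq3−eq1 (x²,y² cancel):
  182.696·x − 48.178·y = -6178.455770
  62.398·x − 135.786·y = 2512.343209
det = 182.696·-135.786 − -48.178·62.398 = -21801.348212
x = (-6178.455770·-135.786 − -48.178·2512.343209) / -21801.348212 = -44.033399
y = (182.696·2512.343209 − -6178.455770·62.398) / -21801.348212 = -38.736978

x=-44.033 y=-38.737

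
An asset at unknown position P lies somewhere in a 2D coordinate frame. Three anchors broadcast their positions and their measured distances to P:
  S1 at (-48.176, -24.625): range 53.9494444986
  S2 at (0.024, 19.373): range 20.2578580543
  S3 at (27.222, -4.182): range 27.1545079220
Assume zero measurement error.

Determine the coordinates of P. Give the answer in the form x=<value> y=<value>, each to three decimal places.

eq1: (x + 48.176)² + (y + 24.625)² = 53.9494444986²
eq2: (x − 0.024)² + (y − 19.373)² = 20.2578580543²
eq3: (x − 27.222)² + (y + 4.182)² = 27.1545079220²
eq3−eq2, eq3−eq1 (x²,y² cancel):
  -54.396·x + 47.110·y = -56.226215
  -150.796·x − 40.886·y = -4.384068
det = -54.396·-40.886 − 47.110·-150.796 = 9328.034416
x = (-56.226215·-40.886 − 47.110·-4.384068) / 9328.034416 = 0.268588
y = (-54.396·-4.384068 − -56.226215·-150.796) / 9328.034416 = -0.883381

x=0.269 y=-0.883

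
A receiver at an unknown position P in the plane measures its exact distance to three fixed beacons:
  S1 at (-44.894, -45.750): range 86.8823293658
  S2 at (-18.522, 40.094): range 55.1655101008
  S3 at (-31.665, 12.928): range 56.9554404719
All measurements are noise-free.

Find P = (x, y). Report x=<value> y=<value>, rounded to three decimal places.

x=24.871 y=6.032

eq1: (x + 44.894)² + (y + 45.750)² = 86.8823293658²
eq2: (x + 18.522)² + (y − 40.094)² = 55.1655101008²
eq3: (x + 31.665)² + (y − 12.928)² = 56.9554404719²
eq1−eq3, eq1−eq2 (x²,y² cancel):
  26.458·x + 117.356·y = 1365.888630
  52.744·x + 171.688·y = 2347.365235
det = 26.458·171.688 − 117.356·52.744 = -1647.303760
x = (1365.888630·171.688 − 117.356·2347.365235) / -1647.303760 = 24.871374
y = (26.458·2347.365235 − 1365.888630·52.744) / -1647.303760 = 6.031578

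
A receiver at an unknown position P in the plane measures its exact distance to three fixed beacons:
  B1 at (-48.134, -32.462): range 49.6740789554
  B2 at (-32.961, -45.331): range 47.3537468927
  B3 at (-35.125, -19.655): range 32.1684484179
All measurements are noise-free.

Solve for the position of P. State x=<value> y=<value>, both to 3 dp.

eq1: (x + 48.134)² + (y + 32.462)² = 49.6740789554²
eq2: (x + 32.961)² + (y + 45.331)² = 47.3537468927²
eq3: (x + 35.125)² + (y + 19.655)² = 32.1684484179²
eq2−eq1, eq2−eq3 (x²,y² cancel):
  -30.346·x + 25.738·y = 4.199543
  -4.328·x + 51.352·y = -313.674161
det = -30.346·51.352 − 25.738·-4.328 = -1446.933728
x = (4.199543·51.352 − 25.738·-313.674161) / -1446.933728 = -5.728666
y = (-30.346·-313.674161 − 4.199543·-4.328) / -1446.933728 = -6.591132

x=-5.729 y=-6.591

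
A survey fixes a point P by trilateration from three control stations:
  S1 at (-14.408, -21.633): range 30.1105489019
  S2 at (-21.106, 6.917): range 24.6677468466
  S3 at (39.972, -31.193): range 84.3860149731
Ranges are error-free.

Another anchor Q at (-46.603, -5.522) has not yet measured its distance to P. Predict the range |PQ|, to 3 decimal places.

5.930

eq1: (x + 14.408)² + (y + 21.633)² = 30.1105489019²
eq2: (x + 21.106)² + (y − 6.917)² = 24.6677468466²
eq3: (x − 39.972)² + (y + 31.193)² = 84.3860149731²
eq2−eq1, eq2−eq3 (x²,y² cancel):
  13.396·x − 57.100·y = -115.878393
  122.156·x − 76.220·y = -4435.045881
det = 13.396·-76.220 − -57.100·122.156 = 5954.064480
x = (-115.878393·-76.220 − -57.100·-4435.045881) / 5954.064480 = -41.049080
y = (13.396·-4435.045881 − -115.878393·122.156) / 5954.064480 = -7.600965
|P − Q| = √((-41.049080 − -46.603)² + (-7.600965 − -5.522)²) = 5.930272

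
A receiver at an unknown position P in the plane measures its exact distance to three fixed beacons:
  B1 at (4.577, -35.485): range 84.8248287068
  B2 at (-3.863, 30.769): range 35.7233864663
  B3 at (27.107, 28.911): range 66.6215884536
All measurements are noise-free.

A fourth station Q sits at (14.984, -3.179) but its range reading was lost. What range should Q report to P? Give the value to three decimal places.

eq1: (x − 4.577)² + (y + 35.485)² = 84.8248287068²
eq2: (x + 3.863)² + (y − 30.769)² = 35.7233864663²
eq3: (x − 27.107)² + (y − 28.911)² = 66.6215884536²
eq1−eq2, eq1−eq3 (x²,y² cancel):
  -16.880·x + 132.508·y = 5600.611201
  45.060·x + 128.792·y = 3047.316733
det = -16.880·128.792 − 132.508·45.060 = -8144.819440
x = (5600.611201·128.792 − 132.508·3047.316733) / -8144.819440 = -38.984298
y = (-16.880·3047.316733 − 5600.611201·45.060) / -8144.819440 = 37.300059
|P − Q| = √((-38.984298 − 14.984)² + (37.300059 − -3.179)²) = 67.462074

67.462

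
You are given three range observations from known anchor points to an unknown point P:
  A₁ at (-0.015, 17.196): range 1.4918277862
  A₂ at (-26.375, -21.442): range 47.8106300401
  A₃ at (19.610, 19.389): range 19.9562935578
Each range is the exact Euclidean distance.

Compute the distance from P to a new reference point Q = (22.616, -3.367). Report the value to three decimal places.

eq1: (x + 0.015)² + (y − 17.196)² = 1.4918277862²
eq2: (x + 26.375)² + (y + 21.442)² = 47.8106300401²
eq3: (x − 19.610)² + (y − 19.389)² = 19.9562935578²
eq1−eq2, eq1−eq3 (x²,y² cancel):
  -52.720·x − 77.276·y = -1423.933447
  39.250·x + 4.386·y = 68.754678
det = -52.720·4.386 − -77.276·39.250 = 2801.853080
x = (-1423.933447·4.386 − -77.276·68.754678) / 2801.853080 = -0.332739
y = (-52.720·68.754678 − -1423.933447·39.250) / 2801.853080 = 18.653598
|P − Q| = √((-0.332739 − 22.616)² + (18.653598 − -3.367)²) = 31.804895

31.805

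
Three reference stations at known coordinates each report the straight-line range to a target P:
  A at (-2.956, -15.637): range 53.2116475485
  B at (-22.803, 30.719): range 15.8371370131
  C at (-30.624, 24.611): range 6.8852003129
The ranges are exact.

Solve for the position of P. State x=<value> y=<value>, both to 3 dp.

x=-37.506 y=24.833

eq1: (x + 2.956)² + (y + 15.637)² = 53.2116475485²
eq2: (x + 22.803)² + (y − 30.719)² = 15.8371370131²
eq3: (x + 30.624)² + (y − 24.611)² = 6.8852003129²
eq1−eq3, eq1−eq2 (x²,y² cancel):
  -55.336·x + 80.496·y = 4074.350443
  -39.694·x + 92.712·y = 3791.044591
det = -55.336·92.712 − 80.496·-39.694 = -1935.103008
x = (4074.350443·92.712 − 80.496·3791.044591) / -1935.103008 = -37.505628
y = (-55.336·3791.044591 − 4074.350443·-39.694) / -1935.103008 = 24.832775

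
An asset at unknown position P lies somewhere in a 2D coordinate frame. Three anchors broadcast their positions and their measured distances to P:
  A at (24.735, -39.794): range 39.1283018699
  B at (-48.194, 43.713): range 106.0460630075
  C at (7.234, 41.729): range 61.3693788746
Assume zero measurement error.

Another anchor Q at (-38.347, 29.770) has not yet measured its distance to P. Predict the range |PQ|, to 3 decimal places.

eq1: (x − 24.735)² + (y + 39.794)² = 39.1283018699²
eq2: (x + 48.194)² + (y − 43.713)² = 106.0460630075²
eq3: (x − 7.234)² + (y − 41.729)² = 61.3693788746²
eq1−eq3, eq1−eq2 (x²,y² cancel):
  -35.002·x + 163.046·y = -2636.919120
  -145.858·x + 167.014·y = -7676.638128
det = -35.002·167.014 − 163.046·-145.858 = 17935.739440
x = (-2636.919120·167.014 − 163.046·-7676.638128) / 17935.739440 = 45.230515
y = (-35.002·-7676.638128 − -2636.919120·-145.858) / 17935.739440 = -6.462965
|P − Q| = √((45.230515 − -38.347)² + (-6.462965 − 29.770)²) = 91.093517

91.094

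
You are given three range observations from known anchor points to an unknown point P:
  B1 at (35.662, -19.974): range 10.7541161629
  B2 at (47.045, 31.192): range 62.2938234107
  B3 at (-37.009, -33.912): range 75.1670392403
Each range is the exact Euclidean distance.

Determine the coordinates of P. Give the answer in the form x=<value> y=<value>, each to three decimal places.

eq1: (x − 35.662)² + (y + 19.974)² = 10.7541161629²
eq2: (x − 47.045)² + (y − 31.192)² = 62.2938234107²
eq3: (x + 37.009)² + (y + 33.912)² = 75.1670392403²
eq2−eq1, eq2−eq3 (x²,y² cancel):
  -22.766·x − 102.332·y = 2249.435452
  -168.108·x − 130.208·y = -2436.046417
det = -22.766·-130.208 − -102.332·-168.108 = -14238.512528
x = (2249.435452·-130.208 − -102.332·-2436.046417) / -14238.512528 = 38.078415
y = (-22.766·-2436.046417 − 2249.435452·-168.108) / -14238.512528 = -30.453120

x=38.078 y=-30.453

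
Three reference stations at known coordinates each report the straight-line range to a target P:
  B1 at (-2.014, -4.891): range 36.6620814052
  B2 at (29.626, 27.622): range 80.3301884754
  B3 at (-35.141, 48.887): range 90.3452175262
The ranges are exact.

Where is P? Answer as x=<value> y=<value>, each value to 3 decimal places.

x=-14.986 y=-39.181

eq1: (x + 2.014)² + (y + 4.891)² = 36.6620814052²
eq2: (x − 29.626)² + (y − 27.622)² = 80.3301884754²
eq3: (x + 35.141)² + (y − 48.887)² = 90.3452175262²
eq1−eq2, eq1−eq3 (x²,y² cancel):
  63.280·x + 65.026·y = -3496.134285
  -66.254·x + 107.556·y = -3221.299544
det = 63.280·107.556 − 65.026·-66.254 = 11114.376284
x = (-3496.134285·107.556 − 65.026·-3221.299544) / 11114.376284 = -14.986176
y = (63.280·-3221.299544 − -3496.134285·-66.254) / 11114.376284 = -39.181390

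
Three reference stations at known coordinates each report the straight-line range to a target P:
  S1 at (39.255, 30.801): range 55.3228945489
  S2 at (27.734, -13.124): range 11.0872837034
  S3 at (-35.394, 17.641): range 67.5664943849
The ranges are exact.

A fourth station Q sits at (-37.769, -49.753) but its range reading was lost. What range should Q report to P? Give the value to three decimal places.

64.494

eq1: (x − 39.255)² + (y − 30.801)² = 55.3228945489²
eq2: (x − 27.734)² + (y + 13.124)² = 11.0872837034²
eq3: (x + 35.394)² + (y − 17.641)² = 67.5664943849²
eq3−eq1, eq3−eq2 (x²,y² cancel):
  149.298·x + 26.320·y = 2430.325011
  126.256·x − 61.530·y = 3819.777319
det = 149.298·-61.530 − 26.320·126.256 = -12509.363860
x = (2430.325011·-61.530 − 26.320·3819.777319) / -12509.363860 = 19.990980
y = (149.298·3819.777319 − 2430.325011·126.256) / -12509.363860 = -21.059584
|P − Q| = √((19.990980 − -37.769)² + (-21.059584 − -49.753)²) = 64.494398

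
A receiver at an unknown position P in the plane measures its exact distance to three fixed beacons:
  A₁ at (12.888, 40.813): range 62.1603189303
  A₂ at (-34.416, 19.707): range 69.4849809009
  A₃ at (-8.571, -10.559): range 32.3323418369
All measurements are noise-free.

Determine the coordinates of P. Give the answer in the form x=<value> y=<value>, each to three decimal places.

eq1: (x − 12.888)² + (y − 40.813)² = 62.1603189303²
eq2: (x + 34.416)² + (y − 19.707)² = 69.4849809009²
eq3: (x + 8.571)² + (y + 10.559)² = 32.3323418369²
eq1−eq2, eq1−eq3 (x²,y² cancel):
  -94.608·x − 42.212·y = -1223.231929
  -42.918·x − 102.744·y = 1171.677930
det = -94.608·-102.744 − -42.212·-42.918 = 7908.749736
x = (-1223.231929·-102.744 − -42.212·1171.677930) / 7908.749736 = 22.144917
y = (-94.608·1171.677930 − -1223.231929·-42.918) / 7908.749736 = -20.654184

x=22.145 y=-20.654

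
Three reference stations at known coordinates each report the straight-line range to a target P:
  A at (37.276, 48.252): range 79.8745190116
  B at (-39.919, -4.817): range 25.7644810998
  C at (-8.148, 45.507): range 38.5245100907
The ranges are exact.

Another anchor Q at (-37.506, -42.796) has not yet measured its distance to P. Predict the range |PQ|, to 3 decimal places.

63.653

eq1: (x − 37.276)² + (y − 48.252)² = 79.8745190116²
eq2: (x + 39.919)² + (y + 4.817)² = 25.7644810998²
eq3: (x + 8.148)² + (y − 45.507)² = 38.5245100907²
eq3−eq1, eq3−eq2 (x²,y² cancel):
  90.848·x + 5.490·y = -3315.322183
  -63.542·x − 100.648·y = 299.782488
det = 90.848·-100.648 − 5.490·-63.542 = -8794.823924
x = (-3315.322183·-100.648 − 5.490·299.782488) / -8794.823924 = -37.753427
y = (90.848·299.782488 − -3315.322183·-63.542) / -8794.823924 = 20.856309
|P − Q| = √((-37.753427 − -37.506)² + (20.856309 − -42.796)²) = 63.652790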